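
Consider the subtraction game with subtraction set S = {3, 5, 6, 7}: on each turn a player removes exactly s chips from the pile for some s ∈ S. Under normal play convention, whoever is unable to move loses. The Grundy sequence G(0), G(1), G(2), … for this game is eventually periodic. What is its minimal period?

10

G(0) = 0
G(1) = mex{} = 0
G(2) = mex{} = 0
G(3) = mex{0} = 1
G(4) = mex{0} = 1
G(5) = mex{0,0} = 1
G(6) = mex{1,0,0} = 2
G(7) = mex{1,0,0,0} = 2
G(8) = mex{1,1,0,0} = 2
G(9) = mex{2,1,1,0} = 3
G(10) = mex{2,1,1,1} = 0
G(11) = mex{2,2,1,1} = 0
G(12) = mex{3,2,2,1} = 0
G(13) = mex{0,2,2,2} = 1
G(14) = mex{0,3,2,2} = 1
G(15) = mex{0,0,3,2} = 1
G(16) = mex{1,0,0,3} = 2
G(17) = mex{1,0,0,0} = 2
G(18) = mex{1,1,0,0} = 2
G(19) = mex{2,1,1,0} = 3
G(20) = mex{2,1,1,1} = 0
G(21) = mex{2,2,1,1} = 0
G(n+10) = G(n) holds for n = 0,…,6 (a full window of length max(S) = 7), so the sequence is purely periodic with period 10.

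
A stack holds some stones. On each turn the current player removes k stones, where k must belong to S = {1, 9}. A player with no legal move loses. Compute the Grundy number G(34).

n :  0  1  2  3  4  5  6  7  8  9 10 11 12 13 14 15 16 17 18 19 20 21 22 23 24 25 26 27 28 29 30 31 32 33 34
G :  0  1  0  1  0  1  0  1  0  1  0  1  0  1  0  1  0  1  0  1  0  1  0  1  0  1  0  1  0  1  0  1  0  1  0

0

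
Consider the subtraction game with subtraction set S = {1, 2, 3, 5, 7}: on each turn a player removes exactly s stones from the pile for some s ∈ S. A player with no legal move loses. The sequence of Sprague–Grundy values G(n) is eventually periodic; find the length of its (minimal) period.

4

G(0) = 0
G(1) = mex{0} = 1
G(2) = mex{1,0} = 2
G(3) = mex{2,1,0} = 3
G(4) = mex{3,2,1} = 0
G(5) = mex{0,3,2,0} = 1
G(6) = mex{1,0,3,1} = 2
G(7) = mex{2,1,0,2,0} = 3
G(8) = mex{3,2,1,3,1} = 0
G(9) = mex{0,3,2,0,2} = 1
G(10) = mex{1,0,3,1,3} = 2
G(11) = mex{2,1,0,2,0} = 3
G(12) = mex{3,2,1,3,1} = 0
G(13) = mex{0,3,2,0,2} = 1
G(14) = mex{1,0,3,1,3} = 2
G(n+4) = G(n) holds for n = 0,…,6 (a full window of length max(S) = 7), so the sequence is purely periodic with period 4.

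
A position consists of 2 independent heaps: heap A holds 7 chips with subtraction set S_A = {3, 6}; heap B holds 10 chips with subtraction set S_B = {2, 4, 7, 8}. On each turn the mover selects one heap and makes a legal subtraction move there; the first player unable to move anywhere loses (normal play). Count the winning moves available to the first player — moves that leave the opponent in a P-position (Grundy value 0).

Heap A, S = {3, 6}:
G(0) = 0
G(1) = mex{} = 0
G(2) = mex{} = 0
G(3) = mex{0} = 1
G(4) = mex{0} = 1
G(5) = mex{0} = 1
G(6) = mex{1,0} = 2
G(7) = mex{1,0} = 2
G_A(7) = 2.
Heap B, S = {2, 4, 7, 8}:
n :  0  1  2  3  4  5  6  7  8  9 10
G :  0  0  1  1  2  2  0  3  1  4  2
G_B(10) = 2.
Combined Grundy value = 2 ⊕ 2 = 0.
A winning move leaves total XOR = 0, i.e. changes one component's Grundy value g to g ⊕ X where X is the current total.
Heap A: target g' = 2⊕0 = 2, but every legal move changes the Grundy value (mex property), so 0 moves.
Heap B: target g' = 2⊕0 = 2, but every legal move changes the Grundy value (mex property), so 0 moves.

0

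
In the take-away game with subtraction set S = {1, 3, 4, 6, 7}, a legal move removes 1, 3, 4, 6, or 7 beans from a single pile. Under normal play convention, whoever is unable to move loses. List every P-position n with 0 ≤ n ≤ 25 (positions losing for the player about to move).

0, 2, 10, 12, 20, 22

n :  0  1  2  3  4  5  6  7  8  9 10 11 12 13 14 15 16 17 18 19 20 21 22 23 24 25
G :  0  1  0  1  2  3  2  3  4  5  0  1  0  1  2  3  2  3  4  5  0  1  0  1  2  3
P-positions are exactly the n with G(n) = 0.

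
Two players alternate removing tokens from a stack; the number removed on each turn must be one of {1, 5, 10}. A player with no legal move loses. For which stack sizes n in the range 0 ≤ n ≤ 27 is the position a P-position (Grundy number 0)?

n :  0  1  2  3  4  5  6  7  8  9 10 11 12 13 14 15 16 17 18 19 20 21 22 23 24 25 26 27
G :  0  1  0  1  0  1  0  1  0  1  2  3  2  3  2  0  1  0  1  0  1  0  1  0  1  2  3  2
P-positions are exactly the n with G(n) = 0.

0, 2, 4, 6, 8, 15, 17, 19, 21, 23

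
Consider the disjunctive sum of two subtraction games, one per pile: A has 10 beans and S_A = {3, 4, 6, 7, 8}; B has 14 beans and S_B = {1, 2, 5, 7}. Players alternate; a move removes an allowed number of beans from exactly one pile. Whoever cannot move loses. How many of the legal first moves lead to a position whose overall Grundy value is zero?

2

Pile A, S = {3, 4, 6, 7, 8}:
G(0) = 0
G(1) = mex{} = 0
G(2) = mex{} = 0
G(3) = mex{0} = 1
G(4) = mex{0,0} = 1
G(5) = mex{0,0} = 1
G(6) = mex{1,0,0} = 2
G(7) = mex{1,1,0,0} = 2
G(8) = mex{1,1,0,0,0} = 2
G(9) = mex{2,1,1,0,0} = 3
G(10) = mex{2,2,1,1,0} = 3
G_A(10) = 3.
Pile B, S = {1, 2, 5, 7}:
n :  0  1  2  3  4  5  6  7  8  9 10 11 12 13 14
G :  0  1  2  0  1  2  0  1  2  0  1  2  0  1  2
G_B(14) = 2.
Combined Grundy value = 3 ⊕ 2 = 1.
A winning move leaves total XOR = 0, i.e. changes one component's Grundy value g to g ⊕ X where X is the current total.
Pile A: need g' = 3⊕1 = 2. Options: 10−3→G=2, 10−4→G=2, 10−6→G=1, 10−7→G=1, 10−8→G=0. Hits: 2.
Pile B: need g' = 2⊕1 = 3. Options: 14−1→G=1, 14−2→G=0, 14−5→G=0, 14−7→G=1. Hits: 0.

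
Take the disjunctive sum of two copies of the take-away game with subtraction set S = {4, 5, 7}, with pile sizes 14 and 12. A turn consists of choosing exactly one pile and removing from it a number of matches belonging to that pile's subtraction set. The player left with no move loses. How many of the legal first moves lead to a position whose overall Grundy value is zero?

0

All piles use S = {4, 5, 7}:
n :  0  1  2  3  4  5  6  7  8  9 10 11 12 13 14
G :  0  0  0  0  1  1  1  1  2  2  2  0  0  0  0
Pile A: G(14) = 0.
Pile B: G(12) = 0.
Combined Grundy value = 0 ⊕ 0 = 0.
A winning move leaves total XOR = 0, i.e. changes one component's Grundy value g to g ⊕ X where X is the current total.
Pile A: target g' = 0⊕0 = 0, but every legal move changes the Grundy value (mex property), so 0 moves.
Pile B: target g' = 0⊕0 = 0, but every legal move changes the Grundy value (mex property), so 0 moves.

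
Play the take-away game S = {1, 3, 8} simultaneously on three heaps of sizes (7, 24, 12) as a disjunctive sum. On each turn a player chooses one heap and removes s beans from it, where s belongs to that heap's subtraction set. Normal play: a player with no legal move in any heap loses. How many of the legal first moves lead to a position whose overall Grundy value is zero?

All heaps use S = {1, 3, 8}:
G(0) = 0
G(1) = mex{0} = 1
G(2) = mex{1} = 0
G(3) = mex{0,0} = 1
G(4) = mex{1,1} = 0
G(5) = mex{0,0} = 1
G(6) = mex{1,1} = 0
G(7) = mex{0,0} = 1
G(8) = mex{1,1,0} = 2
G(9) = mex{2,0,1} = 3
G(10) = mex{3,1,0} = 2
G(11) = mex{2,2,1} = 0
G(12) = mex{0,3,0} = 1
G(13) = mex{1,2,1} = 0
G(14) = mex{0,0,0} = 1
G(15) = mex{1,1,1} = 0
G(16) = mex{0,0,2} = 1
G(17) = mex{1,1,3} = 0
G(18) = mex{0,0,2} = 1
G(19) = mex{1,1,0} = 2
G(20) = mex{2,0,1} = 3
G(21) = mex{3,1,0} = 2
G(22) = mex{2,2,1} = 0
G(23) = mex{0,3,0} = 1
G(24) = mex{1,2,1} = 0
Heap A: G(7) = 1.
Heap B: G(24) = 0.
Heap C: G(12) = 1.
Combined Grundy value = 1 ⊕ 0 ⊕ 1 = 0.
A winning move leaves total XOR = 0, i.e. changes one component's Grundy value g to g ⊕ X where X is the current total.
Heap A: target g' = 1⊕0 = 1, but every legal move changes the Grundy value (mex property), so 0 moves.
Heap B: target g' = 0⊕0 = 0, but every legal move changes the Grundy value (mex property), so 0 moves.
Heap C: target g' = 1⊕0 = 1, but every legal move changes the Grundy value (mex property), so 0 moves.

0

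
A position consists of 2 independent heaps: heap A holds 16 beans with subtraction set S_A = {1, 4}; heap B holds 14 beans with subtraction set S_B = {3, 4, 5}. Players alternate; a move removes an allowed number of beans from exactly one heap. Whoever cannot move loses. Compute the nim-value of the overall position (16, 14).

Heap A, S = {1, 4}:
G(0) = 0
G(1) = mex{0} = 1
G(2) = mex{1} = 0
G(3) = mex{0} = 1
G(4) = mex{1,0} = 2
G(5) = mex{2,1} = 0
G(6) = mex{0,0} = 1
G(7) = mex{1,1} = 0
G(8) = mex{0,2} = 1
G(9) = mex{1,0} = 2
G(10) = mex{2,1} = 0
G(11) = mex{0,0} = 1
G(12) = mex{1,1} = 0
G(13) = mex{0,2} = 1
G(14) = mex{1,0} = 2
G(15) = mex{2,1} = 0
G(16) = mex{0,0} = 1
G_A(16) = 1.
Heap B, S = {3, 4, 5}:
G(0) = 0
G(1) = mex{} = 0
G(2) = mex{} = 0
G(3) = mex{0} = 1
G(4) = mex{0,0} = 1
G(5) = mex{0,0,0} = 1
G(6) = mex{1,0,0} = 2
G(7) = mex{1,1,0} = 2
G(8) = mex{1,1,1} = 0
G(9) = mex{2,1,1} = 0
G(10) = mex{2,2,1} = 0
G(11) = mex{0,2,2} = 1
G(12) = mex{0,0,2} = 1
G(13) = mex{0,0,0} = 1
G(14) = mex{1,0,0} = 2
G_B(14) = 2.
Combined Grundy value = 1 ⊕ 2 = 3.

3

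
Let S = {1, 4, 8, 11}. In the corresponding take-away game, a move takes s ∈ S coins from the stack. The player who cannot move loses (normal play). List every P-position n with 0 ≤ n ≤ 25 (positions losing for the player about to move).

0, 2, 5, 7, 12, 14, 17, 19, 24

G(0) = 0
G(1) = mex{0} = 1
G(2) = mex{1} = 0
G(3) = mex{0} = 1
G(4) = mex{1,0} = 2
G(5) = mex{2,1} = 0
G(6) = mex{0,0} = 1
G(7) = mex{1,1} = 0
G(8) = mex{0,2,0} = 1
G(9) = mex{1,0,1} = 2
G(10) = mex{2,1,0} = 3
G(11) = mex{3,0,1,0} = 2
G(12) = mex{2,1,2,1} = 0
G(13) = mex{0,2,0,0} = 1
G(14) = mex{1,3,1,1} = 0
G(15) = mex{0,2,0,2} = 1
G(16) = mex{1,0,1,0} = 2
G(17) = mex{2,1,2,1} = 0
G(18) = mex{0,0,3,0} = 1
G(19) = mex{1,1,2,1} = 0
G(20) = mex{0,2,0,2} = 1
G(21) = mex{1,0,1,3} = 2
G(22) = mex{2,1,0,2} = 3
G(23) = mex{3,0,1,0} = 2
G(24) = mex{2,1,2,1} = 0
G(25) = mex{0,2,0,0} = 1
P-positions are exactly the n with G(n) = 0.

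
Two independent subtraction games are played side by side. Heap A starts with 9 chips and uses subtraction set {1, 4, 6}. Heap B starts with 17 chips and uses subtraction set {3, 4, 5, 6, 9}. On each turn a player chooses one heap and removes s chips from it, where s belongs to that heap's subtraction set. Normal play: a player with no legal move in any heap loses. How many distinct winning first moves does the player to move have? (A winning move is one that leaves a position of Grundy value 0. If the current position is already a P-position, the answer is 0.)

Heap A, S = {1, 4, 6}:
G(0) = 0
G(1) = mex{0} = 1
G(2) = mex{1} = 0
G(3) = mex{0} = 1
G(4) = mex{1,0} = 2
G(5) = mex{2,1} = 0
G(6) = mex{0,0,0} = 1
G(7) = mex{1,1,1} = 0
G(8) = mex{0,2,0} = 1
G(9) = mex{1,0,1} = 2
G_A(9) = 2.
Heap B, S = {3, 4, 5, 6, 9}:
n :  0  1  2  3  4  5  6  7  8  9 10 11 12 13 14 15 16 17
G :  0  0  0  1  1  1  2  2  2  3  3  3  0  0  0  1  1  1
G_B(17) = 1.
Combined Grundy value = 2 ⊕ 1 = 3.
A winning move leaves total XOR = 0, i.e. changes one component's Grundy value g to g ⊕ X where X is the current total.
Heap A: need g' = 2⊕3 = 1. Options: 9−1→G=1, 9−4→G=0, 9−6→G=1. Hits: 2.
Heap B: need g' = 1⊕3 = 2. Options: 17−3→G=0, 17−4→G=0, 17−5→G=0, 17−6→G=3, 17−9→G=2. Hits: 1.

3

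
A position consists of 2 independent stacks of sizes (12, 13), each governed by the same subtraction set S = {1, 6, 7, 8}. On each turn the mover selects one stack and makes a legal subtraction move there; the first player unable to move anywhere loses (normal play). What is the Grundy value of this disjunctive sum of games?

All stacks use S = {1, 6, 7, 8}:
n :  0  1  2  3  4  5  6  7  8  9 10 11 12 13
G :  0  1  0  1  0  1  2  3  2  3  2  3  4  0
Stack A: G(12) = 4.
Stack B: G(13) = 0.
Combined Grundy value = 4 ⊕ 0 = 4.

4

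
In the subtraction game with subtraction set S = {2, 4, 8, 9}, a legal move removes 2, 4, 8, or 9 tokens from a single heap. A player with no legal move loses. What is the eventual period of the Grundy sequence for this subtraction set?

G(0) = 0
G(1) = mex{} = 0
G(2) = mex{0} = 1
G(3) = mex{0} = 1
G(4) = mex{1,0} = 2
G(5) = mex{1,0} = 2
G(6) = mex{2,1} = 0
G(7) = mex{2,1} = 0
G(8) = mex{0,2,0} = 1
G(9) = mex{0,2,0,0} = 1
G(10) = mex{1,0,1,0} = 2
G(11) = mex{1,0,1,1} = 2
G(12) = mex{2,1,2,1} = 0
G(13) = mex{2,1,2,2} = 0
G(14) = mex{0,2,0,2} = 1
G(15) = mex{0,2,0,0} = 1
G(16) = mex{1,0,1,0} = 2
G(n+6) = G(n) holds for n = 0,…,8 (a full window of length max(S) = 9), so the sequence is purely periodic with period 6.

6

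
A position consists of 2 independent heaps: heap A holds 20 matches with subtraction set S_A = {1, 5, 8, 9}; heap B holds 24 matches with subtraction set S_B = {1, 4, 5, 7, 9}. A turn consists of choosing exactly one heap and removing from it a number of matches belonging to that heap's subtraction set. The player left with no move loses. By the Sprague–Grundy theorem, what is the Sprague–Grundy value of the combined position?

0

Heap A, S = {1, 5, 8, 9}:
n :  0  1  2  3  4  5  6  7  8  9 10 11 12 13 14 15 16 17 18 19 20
G :  0  1  0  1  0  1  0  1  2  3  2  3  2  3  2  3  0  1  0  1  0
G_A(20) = 0.
Heap B, S = {1, 4, 5, 7, 9}:
n :  0  1  2  3  4  5  6  7  8  9 10 11 12 13 14 15 16 17 18 19 20 21 22 23 24
G :  0  1  0  1  2  3  2  3  0  1  0  1  2  3  2  3  0  1  0  1  2  3  2  3  0
G_B(24) = 0.
Combined Grundy value = 0 ⊕ 0 = 0.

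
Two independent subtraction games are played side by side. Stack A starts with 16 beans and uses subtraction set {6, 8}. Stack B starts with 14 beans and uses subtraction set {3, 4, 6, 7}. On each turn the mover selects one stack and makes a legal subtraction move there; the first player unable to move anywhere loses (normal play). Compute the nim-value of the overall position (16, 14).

Stack A, S = {6, 8}:
G(0) = 0
G(1) = mex{} = 0
G(2) = mex{} = 0
G(3) = mex{} = 0
G(4) = mex{} = 0
G(5) = mex{} = 0
G(6) = mex{0} = 1
G(7) = mex{0} = 1
G(8) = mex{0,0} = 1
G(9) = mex{0,0} = 1
G(10) = mex{0,0} = 1
G(11) = mex{0,0} = 1
G(12) = mex{1,0} = 2
G(13) = mex{1,0} = 2
G(14) = mex{1,1} = 0
G(15) = mex{1,1} = 0
G(16) = mex{1,1} = 0
G_A(16) = 0.
Stack B, S = {3, 4, 6, 7}:
n :  0  1  2  3  4  5  6  7  8  9 10 11 12 13 14
G :  0  0  0  1  1  1  2  2  2  3  0  0  0  1  1
G_B(14) = 1.
Combined Grundy value = 0 ⊕ 1 = 1.

1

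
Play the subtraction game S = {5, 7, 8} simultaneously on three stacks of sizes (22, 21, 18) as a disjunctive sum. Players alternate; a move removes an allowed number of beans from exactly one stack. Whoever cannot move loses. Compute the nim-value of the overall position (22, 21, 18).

1

All stacks use S = {5, 7, 8}:
G(0) = 0
G(1) = mex{} = 0
G(2) = mex{} = 0
G(3) = mex{} = 0
G(4) = mex{} = 0
G(5) = mex{0} = 1
G(6) = mex{0} = 1
G(7) = mex{0,0} = 1
G(8) = mex{0,0,0} = 1
G(9) = mex{0,0,0} = 1
G(10) = mex{1,0,0} = 2
G(11) = mex{1,0,0} = 2
G(12) = mex{1,1,0} = 2
G(13) = mex{1,1,1} = 0
G(14) = mex{1,1,1} = 0
G(15) = mex{2,1,1} = 0
G(16) = mex{2,1,1} = 0
G(17) = mex{2,2,1} = 0
G(18) = mex{0,2,2} = 1
G(19) = mex{0,2,2} = 1
G(20) = mex{0,0,2} = 1
G(21) = mex{0,0,0} = 1
G(22) = mex{0,0,0} = 1
Stack A: G(22) = 1.
Stack B: G(21) = 1.
Stack C: G(18) = 1.
Combined Grundy value = 1 ⊕ 1 ⊕ 1 = 1.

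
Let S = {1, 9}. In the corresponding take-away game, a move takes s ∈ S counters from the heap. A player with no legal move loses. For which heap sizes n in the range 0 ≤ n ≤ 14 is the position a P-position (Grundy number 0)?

0, 2, 4, 6, 8, 10, 12, 14

G(0) = 0
G(1) = mex{0} = 1
G(2) = mex{1} = 0
G(3) = mex{0} = 1
G(4) = mex{1} = 0
G(5) = mex{0} = 1
G(6) = mex{1} = 0
G(7) = mex{0} = 1
G(8) = mex{1} = 0
G(9) = mex{0,0} = 1
G(10) = mex{1,1} = 0
G(11) = mex{0,0} = 1
G(12) = mex{1,1} = 0
G(13) = mex{0,0} = 1
G(14) = mex{1,1} = 0
P-positions are exactly the n with G(n) = 0.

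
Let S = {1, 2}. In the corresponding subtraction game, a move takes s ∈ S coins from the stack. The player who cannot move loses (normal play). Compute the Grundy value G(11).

G(0) = 0
G(1) = mex{0} = 1
G(2) = mex{1,0} = 2
G(3) = mex{2,1} = 0
G(4) = mex{0,2} = 1
G(5) = mex{1,0} = 2
G(6) = mex{2,1} = 0
G(7) = mex{0,2} = 1
G(8) = mex{1,0} = 2
G(9) = mex{2,1} = 0
G(10) = mex{0,2} = 1
G(11) = mex{1,0} = 2

2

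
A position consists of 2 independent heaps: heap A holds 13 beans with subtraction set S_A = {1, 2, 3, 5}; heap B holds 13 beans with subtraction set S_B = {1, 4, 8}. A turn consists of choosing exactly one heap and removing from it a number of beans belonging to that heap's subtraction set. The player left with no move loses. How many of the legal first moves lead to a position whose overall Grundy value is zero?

Heap A, S = {1, 2, 3, 5}:
n :  0  1  2  3  4  5  6  7  8  9 10 11 12 13
G :  0  1  2  3  0  1  2  3  0  1  2  3  0  1
G_A(13) = 1.
Heap B, S = {1, 4, 8}:
n :  0  1  2  3  4  5  6  7  8  9 10 11 12 13
G :  0  1  0  1  2  0  1  0  1  2  3  2  0  1
G_B(13) = 1.
Combined Grundy value = 1 ⊕ 1 = 0.
A winning move leaves total XOR = 0, i.e. changes one component's Grundy value g to g ⊕ X where X is the current total.
Heap A: target g' = 1⊕0 = 1, but every legal move changes the Grundy value (mex property), so 0 moves.
Heap B: target g' = 1⊕0 = 1, but every legal move changes the Grundy value (mex property), so 0 moves.

0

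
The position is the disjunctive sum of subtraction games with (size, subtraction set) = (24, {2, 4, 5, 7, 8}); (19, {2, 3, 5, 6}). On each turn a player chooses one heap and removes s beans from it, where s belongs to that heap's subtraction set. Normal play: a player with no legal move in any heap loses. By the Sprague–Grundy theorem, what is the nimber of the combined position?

Heap A, S = {2, 4, 5, 7, 8}:
G(0) = 0
G(1) = mex{} = 0
G(2) = mex{0} = 1
G(3) = mex{0} = 1
G(4) = mex{1,0} = 2
G(5) = mex{1,0,0} = 2
G(6) = mex{2,1,0} = 3
G(7) = mex{2,1,1,0} = 3
G(8) = mex{3,2,1,0,0} = 4
G(9) = mex{3,2,2,1,0} = 4
G(10) = mex{4,3,2,1,1} = 0
G(11) = mex{4,3,3,2,1} = 0
G(12) = mex{0,4,3,2,2} = 1
G(13) = mex{0,4,4,3,2} = 1
G(14) = mex{1,0,4,3,3} = 2
G(15) = mex{1,0,0,4,3} = 2
G(16) = mex{2,1,0,4,4} = 3
G(17) = mex{2,1,1,0,4} = 3
G(18) = mex{3,2,1,0,0} = 4
G(19) = mex{3,2,2,1,0} = 4
G(20) = mex{4,3,2,1,1} = 0
G(21) = mex{4,3,3,2,1} = 0
G(22) = mex{0,4,3,2,2} = 1
G(23) = mex{0,4,4,3,2} = 1
G(24) = mex{1,0,4,3,3} = 2
G_A(24) = 2.
Heap B, S = {2, 3, 5, 6}:
G(0) = 0
G(1) = mex{} = 0
G(2) = mex{0} = 1
G(3) = mex{0,0} = 1
G(4) = mex{1,0} = 2
G(5) = mex{1,1,0} = 2
G(6) = mex{2,1,0,0} = 3
G(7) = mex{2,2,1,0} = 3
G(8) = mex{3,2,1,1} = 0
G(9) = mex{3,3,2,1} = 0
G(10) = mex{0,3,2,2} = 1
G(11) = mex{0,0,3,2} = 1
G(12) = mex{1,0,3,3} = 2
G(13) = mex{1,1,0,3} = 2
G(14) = mex{2,1,0,0} = 3
G(15) = mex{2,2,1,0} = 3
G(16) = mex{3,2,1,1} = 0
G(17) = mex{3,3,2,1} = 0
G(18) = mex{0,3,2,2} = 1
G(19) = mex{0,0,3,2} = 1
G_B(19) = 1.
Combined Grundy value = 2 ⊕ 1 = 3.

3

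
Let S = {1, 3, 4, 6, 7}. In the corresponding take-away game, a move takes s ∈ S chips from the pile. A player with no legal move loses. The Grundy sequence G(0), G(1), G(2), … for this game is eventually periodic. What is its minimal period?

10

n :  0  1  2  3  4  5  6  7  8  9 10 11 12 13 14 15 16 17 18 19 20 21
G :  0  1  0  1  2  3  2  3  4  5  0  1  0  1  2  3  2  3  4  5  0  1
G(n+10) = G(n) holds for n = 0,…,6 (a full window of length max(S) = 7), so the sequence is purely periodic with period 10.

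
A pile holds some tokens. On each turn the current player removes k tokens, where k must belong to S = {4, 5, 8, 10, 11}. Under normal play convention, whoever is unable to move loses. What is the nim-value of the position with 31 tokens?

G(0) = 0
G(1) = mex{} = 0
G(2) = mex{} = 0
G(3) = mex{} = 0
G(4) = mex{0} = 1
G(5) = mex{0,0} = 1
G(6) = mex{0,0} = 1
G(7) = mex{0,0} = 1
G(8) = mex{1,0,0} = 2
G(9) = mex{1,1,0} = 2
G(10) = mex{1,1,0,0} = 2
G(11) = mex{1,1,0,0,0} = 2
G(12) = mex{2,1,1,0,0} = 3
G(13) = mex{2,2,1,0,0} = 3
G(14) = mex{2,2,1,1,0} = 3
G(15) = mex{2,2,1,1,1} = 0
G(16) = mex{3,2,2,1,1} = 0
G(17) = mex{3,3,2,1,1} = 0
G(18) = mex{3,3,2,2,1} = 0
G(19) = mex{0,3,2,2,2} = 1
G(20) = mex{0,0,3,2,2} = 1
G(21) = mex{0,0,3,2,2} = 1
G(22) = mex{0,0,3,3,2} = 1
G(23) = mex{1,0,0,3,3} = 2
G(24) = mex{1,1,0,3,3} = 2
G(25) = mex{1,1,0,0,3} = 2
G(26) = mex{1,1,0,0,0} = 2
G(27) = mex{2,1,1,0,0} = 3
G(28) = mex{2,2,1,0,0} = 3
G(29) = mex{2,2,1,1,0} = 3
G(30) = mex{2,2,1,1,1} = 0
G(31) = mex{3,2,2,1,1} = 0

0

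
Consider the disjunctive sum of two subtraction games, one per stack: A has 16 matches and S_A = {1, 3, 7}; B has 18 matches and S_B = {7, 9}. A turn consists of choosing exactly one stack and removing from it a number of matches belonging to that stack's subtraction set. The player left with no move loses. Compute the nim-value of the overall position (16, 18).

Stack A, S = {1, 3, 7}:
n :  0  1  2  3  4  5  6  7  8  9 10 11 12 13 14 15 16
G :  0  1  0  1  0  1  0  1  0  1  0  1  0  1  0  1  0
G_A(16) = 0.
Stack B, S = {7, 9}:
n :  0  1  2  3  4  5  6  7  8  9 10 11 12 13 14 15 16 17 18
G :  0  0  0  0  0  0  0  1  1  1  1  1  1  1  2  2  0  0  0
G_B(18) = 0.
Combined Grundy value = 0 ⊕ 0 = 0.

0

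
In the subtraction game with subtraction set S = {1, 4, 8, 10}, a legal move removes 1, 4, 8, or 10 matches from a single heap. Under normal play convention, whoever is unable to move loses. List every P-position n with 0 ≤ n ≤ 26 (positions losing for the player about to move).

0, 2, 5, 7, 14, 16, 19, 21

G(0) = 0
G(1) = mex{0} = 1
G(2) = mex{1} = 0
G(3) = mex{0} = 1
G(4) = mex{1,0} = 2
G(5) = mex{2,1} = 0
G(6) = mex{0,0} = 1
G(7) = mex{1,1} = 0
G(8) = mex{0,2,0} = 1
G(9) = mex{1,0,1} = 2
G(10) = mex{2,1,0,0} = 3
G(11) = mex{3,0,1,1} = 2
G(12) = mex{2,1,2,0} = 3
G(13) = mex{3,2,0,1} = 4
G(14) = mex{4,3,1,2} = 0
G(15) = mex{0,2,0,0} = 1
G(16) = mex{1,3,1,1} = 0
G(17) = mex{0,4,2,0} = 1
G(18) = mex{1,0,3,1} = 2
G(19) = mex{2,1,2,2} = 0
G(20) = mex{0,0,3,3} = 1
G(21) = mex{1,1,4,2} = 0
G(22) = mex{0,2,0,3} = 1
G(23) = mex{1,0,1,4} = 2
G(24) = mex{2,1,0,0} = 3
G(25) = mex{3,0,1,1} = 2
G(26) = mex{2,1,2,0} = 3
P-positions are exactly the n with G(n) = 0.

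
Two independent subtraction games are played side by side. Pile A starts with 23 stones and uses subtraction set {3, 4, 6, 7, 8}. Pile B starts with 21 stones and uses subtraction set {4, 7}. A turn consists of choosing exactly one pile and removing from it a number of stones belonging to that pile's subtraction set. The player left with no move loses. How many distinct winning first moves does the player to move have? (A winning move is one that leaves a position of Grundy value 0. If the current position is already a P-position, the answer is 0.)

Pile A, S = {3, 4, 6, 7, 8}:
n :  0  1  2  3  4  5  6  7  8  9 10 11 12 13 14 15 16 17 18 19 20 21 22 23
G :  0  0  0  1  1  1  2  2  2  3  3  0  0  0  1  1  1  2  2  2  3  3  0  0
G_A(23) = 0.
Pile B, S = {4, 7}:
n :  0  1  2  3  4  5  6  7  8  9 10 11 12 13 14 15 16 17 18 19 20 21
G :  0  0  0  0  1  1  1  1  2  2  2  0  0  0  0  1  1  1  1  2  2  2
G_B(21) = 2.
Combined Grundy value = 0 ⊕ 2 = 2.
A winning move leaves total XOR = 0, i.e. changes one component's Grundy value g to g ⊕ X where X is the current total.
Pile A: need g' = 0⊕2 = 2. Options: 23−3→G=3, 23−4→G=2, 23−6→G=2, 23−7→G=1, 23−8→G=1. Hits: 2.
Pile B: need g' = 2⊕2 = 0. Options: 21−4→G=1, 21−7→G=0. Hits: 1.

3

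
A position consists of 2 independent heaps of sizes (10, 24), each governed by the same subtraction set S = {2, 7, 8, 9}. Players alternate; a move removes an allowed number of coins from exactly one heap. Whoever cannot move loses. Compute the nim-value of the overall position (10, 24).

All heaps use S = {2, 7, 8, 9}:
G(0) = 0
G(1) = mex{} = 0
G(2) = mex{0} = 1
G(3) = mex{0} = 1
G(4) = mex{1} = 0
G(5) = mex{1} = 0
G(6) = mex{0} = 1
G(7) = mex{0,0} = 1
G(8) = mex{1,0,0} = 2
G(9) = mex{1,1,0,0} = 2
G(10) = mex{2,1,1,0} = 3
G(11) = mex{2,0,1,1} = 3
G(12) = mex{3,0,0,1} = 2
G(13) = mex{3,1,0,0} = 2
G(14) = mex{2,1,1,0} = 3
G(15) = mex{2,2,1,1} = 0
G(16) = mex{3,2,2,1} = 0
G(17) = mex{0,3,2,2} = 1
G(18) = mex{0,3,3,2} = 1
G(19) = mex{1,2,3,3} = 0
G(20) = mex{1,2,2,3} = 0
G(21) = mex{0,3,2,2} = 1
G(22) = mex{0,0,3,2} = 1
G(23) = mex{1,0,0,3} = 2
G(24) = mex{1,1,0,0} = 2
Heap A: G(10) = 3.
Heap B: G(24) = 2.
Combined Grundy value = 3 ⊕ 2 = 1.

1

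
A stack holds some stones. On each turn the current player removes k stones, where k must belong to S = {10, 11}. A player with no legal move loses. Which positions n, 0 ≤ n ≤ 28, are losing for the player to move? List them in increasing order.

0, 1, 2, 3, 4, 5, 6, 7, 8, 9, 21, 22, 23, 24, 25, 26, 27, 28

n :  0  1  2  3  4  5  6  7  8  9 10 11 12 13 14 15 16 17 18 19 20 21 22 23 24 25 26 27 28
G :  0  0  0  0  0  0  0  0  0  0  1  1  1  1  1  1  1  1  1  1  2  0  0  0  0  0  0  0  0
P-positions are exactly the n with G(n) = 0.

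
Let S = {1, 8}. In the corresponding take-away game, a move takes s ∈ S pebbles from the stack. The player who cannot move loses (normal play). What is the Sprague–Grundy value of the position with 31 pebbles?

G(0) = 0
G(1) = mex{0} = 1
G(2) = mex{1} = 0
G(3) = mex{0} = 1
G(4) = mex{1} = 0
G(5) = mex{0} = 1
G(6) = mex{1} = 0
G(7) = mex{0} = 1
G(8) = mex{1,0} = 2
G(9) = mex{2,1} = 0
G(10) = mex{0,0} = 1
G(11) = mex{1,1} = 0
G(12) = mex{0,0} = 1
G(13) = mex{1,1} = 0
G(14) = mex{0,0} = 1
G(15) = mex{1,1} = 0
G(16) = mex{0,2} = 1
G(17) = mex{1,0} = 2
G(18) = mex{2,1} = 0
G(19) = mex{0,0} = 1
G(20) = mex{1,1} = 0
G(21) = mex{0,0} = 1
G(22) = mex{1,1} = 0
G(23) = mex{0,0} = 1
G(24) = mex{1,1} = 0
G(25) = mex{0,2} = 1
G(26) = mex{1,0} = 2
G(27) = mex{2,1} = 0
G(28) = mex{0,0} = 1
G(29) = mex{1,1} = 0
G(30) = mex{0,0} = 1
G(31) = mex{1,1} = 0

0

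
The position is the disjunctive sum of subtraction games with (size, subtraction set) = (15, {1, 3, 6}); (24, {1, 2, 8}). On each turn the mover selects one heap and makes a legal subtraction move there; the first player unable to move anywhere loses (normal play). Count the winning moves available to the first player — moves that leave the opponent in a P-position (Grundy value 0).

2

Heap A, S = {1, 3, 6}:
G(0) = 0
G(1) = mex{0} = 1
G(2) = mex{1} = 0
G(3) = mex{0,0} = 1
G(4) = mex{1,1} = 0
G(5) = mex{0,0} = 1
G(6) = mex{1,1,0} = 2
G(7) = mex{2,0,1} = 3
G(8) = mex{3,1,0} = 2
G(9) = mex{2,2,1} = 0
G(10) = mex{0,3,0} = 1
G(11) = mex{1,2,1} = 0
G(12) = mex{0,0,2} = 1
G(13) = mex{1,1,3} = 0
G(14) = mex{0,0,2} = 1
G(15) = mex{1,1,0} = 2
G_A(15) = 2.
Heap B, S = {1, 2, 8}:
n :  0  1  2  3  4  5  6  7  8  9 10 11 12 13 14 15 16 17 18 19 20 21 22 23 24
G :  0  1  2  0  1  2  0  1  2  0  1  2  0  1  2  0  1  2  0  1  2  0  1  2  0
G_B(24) = 0.
Combined Grundy value = 2 ⊕ 0 = 2.
A winning move leaves total XOR = 0, i.e. changes one component's Grundy value g to g ⊕ X where X is the current total.
Heap A: need g' = 2⊕2 = 0. Options: 15−1→G=1, 15−3→G=1, 15−6→G=0. Hits: 1.
Heap B: need g' = 0⊕2 = 2. Options: 24−1→G=2, 24−2→G=1, 24−8→G=1. Hits: 1.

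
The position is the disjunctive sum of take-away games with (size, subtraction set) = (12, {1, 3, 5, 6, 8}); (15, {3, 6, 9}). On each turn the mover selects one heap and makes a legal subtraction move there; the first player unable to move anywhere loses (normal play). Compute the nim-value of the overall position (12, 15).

0

Heap A, S = {1, 3, 5, 6, 8}:
G(0) = 0
G(1) = mex{0} = 1
G(2) = mex{1} = 0
G(3) = mex{0,0} = 1
G(4) = mex{1,1} = 0
G(5) = mex{0,0,0} = 1
G(6) = mex{1,1,1,0} = 2
G(7) = mex{2,0,0,1} = 3
G(8) = mex{3,1,1,0,0} = 2
G(9) = mex{2,2,0,1,1} = 3
G(10) = mex{3,3,1,0,0} = 2
G(11) = mex{2,2,2,1,1} = 0
G(12) = mex{0,3,3,2,0} = 1
G_A(12) = 1.
Heap B, S = {3, 6, 9}:
n :  0  1  2  3  4  5  6  7  8  9 10 11 12 13 14 15
G :  0  0  0  1  1  1  2  2  2  3  3  3  0  0  0  1
G_B(15) = 1.
Combined Grundy value = 1 ⊕ 1 = 0.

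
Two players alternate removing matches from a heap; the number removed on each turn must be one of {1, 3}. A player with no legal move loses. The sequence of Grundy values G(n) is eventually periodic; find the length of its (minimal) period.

2

G(0) = 0
G(1) = mex{0} = 1
G(2) = mex{1} = 0
G(3) = mex{0,0} = 1
G(4) = mex{1,1} = 0
G(5) = mex{0,0} = 1
G(6) = mex{1,1} = 0
G(7) = mex{0,0} = 1
G(8) = mex{1,1} = 0
G(9) = mex{0,0} = 1
G(10) = mex{1,1} = 0
G(11) = mex{0,0} = 1
G(12) = mex{1,1} = 0
G(13) = mex{0,0} = 1
G(14) = mex{1,1} = 0
G(n+2) = G(n) holds for n = 0,…,2 (a full window of length max(S) = 3), so the sequence is purely periodic with period 2.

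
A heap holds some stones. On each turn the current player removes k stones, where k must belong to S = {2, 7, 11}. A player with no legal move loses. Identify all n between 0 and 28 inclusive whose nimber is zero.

0, 1, 4, 5, 9, 10, 13, 14, 18, 19, 22, 23, 27, 28

n :  0  1  2  3  4  5  6  7  8  9 10 11 12 13 14 15 16 17 18 19 20 21 22 23 24 25 26 27 28
G :  0  0  1  1  0  0  1  1  2  0  0  1  1  0  0  1  1  2  0  0  1  1  0  0  1  1  2  0  0
P-positions are exactly the n with G(n) = 0.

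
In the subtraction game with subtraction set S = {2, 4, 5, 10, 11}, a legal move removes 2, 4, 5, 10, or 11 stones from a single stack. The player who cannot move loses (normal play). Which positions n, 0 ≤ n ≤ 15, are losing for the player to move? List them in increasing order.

n :  0  1  2  3  4  5  6  7  8  9 10 11 12 13 14 15
G :  0  0  1  1  2  2  3  0  0  1  1  2  2  3  0  0
P-positions are exactly the n with G(n) = 0.

0, 1, 7, 8, 14, 15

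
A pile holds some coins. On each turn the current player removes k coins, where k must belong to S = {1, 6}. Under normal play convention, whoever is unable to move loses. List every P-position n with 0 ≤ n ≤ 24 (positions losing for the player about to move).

0, 2, 4, 7, 9, 11, 14, 16, 18, 21, 23

n :  0  1  2  3  4  5  6  7  8  9 10 11 12 13 14 15 16 17 18 19 20 21 22 23 24
G :  0  1  0  1  0  1  2  0  1  0  1  0  1  2  0  1  0  1  0  1  2  0  1  0  1
P-positions are exactly the n with G(n) = 0.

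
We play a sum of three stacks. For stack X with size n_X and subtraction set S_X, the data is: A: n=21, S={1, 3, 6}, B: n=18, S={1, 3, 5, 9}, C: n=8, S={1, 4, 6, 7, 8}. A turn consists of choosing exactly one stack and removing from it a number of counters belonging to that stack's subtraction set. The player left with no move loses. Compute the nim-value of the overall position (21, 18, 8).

2

Stack A, S = {1, 3, 6}:
n :  0  1  2  3  4  5  6  7  8  9 10 11 12 13 14 15 16 17 18 19 20 21
G :  0  1  0  1  0  1  2  3  2  0  1  0  1  0  1  2  3  2  0  1  0  1
G_A(21) = 1.
Stack B, S = {1, 3, 5, 9}:
G(0) = 0
G(1) = mex{0} = 1
G(2) = mex{1} = 0
G(3) = mex{0,0} = 1
G(4) = mex{1,1} = 0
G(5) = mex{0,0,0} = 1
G(6) = mex{1,1,1} = 0
G(7) = mex{0,0,0} = 1
G(8) = mex{1,1,1} = 0
G(9) = mex{0,0,0,0} = 1
G(10) = mex{1,1,1,1} = 0
G(11) = mex{0,0,0,0} = 1
G(12) = mex{1,1,1,1} = 0
G(13) = mex{0,0,0,0} = 1
G(14) = mex{1,1,1,1} = 0
G(15) = mex{0,0,0,0} = 1
G(16) = mex{1,1,1,1} = 0
G(17) = mex{0,0,0,0} = 1
G(18) = mex{1,1,1,1} = 0
G_B(18) = 0.
Stack C, S = {1, 4, 6, 7, 8}:
n : 0 1 2 3 4 5 6 7 8
G : 0 1 0 1 2 0 1 2 3
G_C(8) = 3.
Combined Grundy value = 1 ⊕ 0 ⊕ 3 = 2.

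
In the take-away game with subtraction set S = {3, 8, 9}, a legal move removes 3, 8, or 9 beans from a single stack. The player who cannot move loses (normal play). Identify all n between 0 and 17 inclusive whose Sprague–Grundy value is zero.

n :  0  1  2  3  4  5  6  7  8  9 10 11 12 13 14 15 16 17
G :  0  0  0  1  1  1  0  0  2  1  1  3  0  0  2  1  1  0
P-positions are exactly the n with G(n) = 0.

0, 1, 2, 6, 7, 12, 13, 17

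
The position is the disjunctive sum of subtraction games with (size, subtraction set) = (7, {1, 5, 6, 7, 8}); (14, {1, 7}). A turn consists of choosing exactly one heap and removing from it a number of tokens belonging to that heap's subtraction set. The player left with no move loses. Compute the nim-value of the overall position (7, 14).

3

Heap A, S = {1, 5, 6, 7, 8}:
n : 0 1 2 3 4 5 6 7
G : 0 1 0 1 0 1 2 3
G_A(7) = 3.
Heap B, S = {1, 7}:
G(0) = 0
G(1) = mex{0} = 1
G(2) = mex{1} = 0
G(3) = mex{0} = 1
G(4) = mex{1} = 0
G(5) = mex{0} = 1
G(6) = mex{1} = 0
G(7) = mex{0,0} = 1
G(8) = mex{1,1} = 0
G(9) = mex{0,0} = 1
G(10) = mex{1,1} = 0
G(11) = mex{0,0} = 1
G(12) = mex{1,1} = 0
G(13) = mex{0,0} = 1
G(14) = mex{1,1} = 0
G_B(14) = 0.
Combined Grundy value = 3 ⊕ 0 = 3.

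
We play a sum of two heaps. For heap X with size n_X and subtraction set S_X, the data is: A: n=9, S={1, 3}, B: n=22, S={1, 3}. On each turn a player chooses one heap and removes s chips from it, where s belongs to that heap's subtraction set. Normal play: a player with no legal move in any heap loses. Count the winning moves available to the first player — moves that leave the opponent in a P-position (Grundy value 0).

Heap A, S = {1, 3}:
n : 0 1 2 3 4 5 6 7 8 9
G : 0 1 0 1 0 1 0 1 0 1
G_A(9) = 1.
Heap B, S = {1, 3}:
G(0) = 0
G(1) = mex{0} = 1
G(2) = mex{1} = 0
G(3) = mex{0,0} = 1
G(4) = mex{1,1} = 0
G(5) = mex{0,0} = 1
G(6) = mex{1,1} = 0
G(7) = mex{0,0} = 1
G(8) = mex{1,1} = 0
G(9) = mex{0,0} = 1
G(10) = mex{1,1} = 0
G(11) = mex{0,0} = 1
G(12) = mex{1,1} = 0
G(13) = mex{0,0} = 1
G(14) = mex{1,1} = 0
G(15) = mex{0,0} = 1
G(16) = mex{1,1} = 0
G(17) = mex{0,0} = 1
G(18) = mex{1,1} = 0
G(19) = mex{0,0} = 1
G(20) = mex{1,1} = 0
G(21) = mex{0,0} = 1
G(22) = mex{1,1} = 0
G_B(22) = 0.
Combined Grundy value = 1 ⊕ 0 = 1.
A winning move leaves total XOR = 0, i.e. changes one component's Grundy value g to g ⊕ X where X is the current total.
Heap A: need g' = 1⊕1 = 0. Options: 9−1→G=0, 9−3→G=0. Hits: 2.
Heap B: need g' = 0⊕1 = 1. Options: 22−1→G=1, 22−3→G=1. Hits: 2.

4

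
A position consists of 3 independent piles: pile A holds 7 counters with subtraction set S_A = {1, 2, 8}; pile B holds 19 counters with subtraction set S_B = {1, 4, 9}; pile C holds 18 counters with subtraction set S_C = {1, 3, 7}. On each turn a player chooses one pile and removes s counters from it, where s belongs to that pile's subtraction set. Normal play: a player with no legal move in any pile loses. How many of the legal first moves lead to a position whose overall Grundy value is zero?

2

Pile A, S = {1, 2, 8}:
G(0) = 0
G(1) = mex{0} = 1
G(2) = mex{1,0} = 2
G(3) = mex{2,1} = 0
G(4) = mex{0,2} = 1
G(5) = mex{1,0} = 2
G(6) = mex{2,1} = 0
G(7) = mex{0,2} = 1
G_A(7) = 1.
Pile B, S = {1, 4, 9}:
G(0) = 0
G(1) = mex{0} = 1
G(2) = mex{1} = 0
G(3) = mex{0} = 1
G(4) = mex{1,0} = 2
G(5) = mex{2,1} = 0
G(6) = mex{0,0} = 1
G(7) = mex{1,1} = 0
G(8) = mex{0,2} = 1
G(9) = mex{1,0,0} = 2
G(10) = mex{2,1,1} = 0
G(11) = mex{0,0,0} = 1
G(12) = mex{1,1,1} = 0
G(13) = mex{0,2,2} = 1
G(14) = mex{1,0,0} = 2
G(15) = mex{2,1,1} = 0
G(16) = mex{0,0,0} = 1
G(17) = mex{1,1,1} = 0
G(18) = mex{0,2,2} = 1
G(19) = mex{1,0,0} = 2
G_B(19) = 2.
Pile C, S = {1, 3, 7}:
n :  0  1  2  3  4  5  6  7  8  9 10 11 12 13 14 15 16 17 18
G :  0  1  0  1  0  1  0  1  0  1  0  1  0  1  0  1  0  1  0
G_C(18) = 0.
Combined Grundy value = 1 ⊕ 2 ⊕ 0 = 3.
A winning move leaves total XOR = 0, i.e. changes one component's Grundy value g to g ⊕ X where X is the current total.
Pile A: need g' = 1⊕3 = 2. Options: 7−1→G=0, 7−2→G=2. Hits: 1.
Pile B: need g' = 2⊕3 = 1. Options: 19−1→G=1, 19−4→G=0, 19−9→G=0. Hits: 1.
Pile C: need g' = 0⊕3 = 3. Options: 18−1→G=1, 18−3→G=1, 18−7→G=1. Hits: 0.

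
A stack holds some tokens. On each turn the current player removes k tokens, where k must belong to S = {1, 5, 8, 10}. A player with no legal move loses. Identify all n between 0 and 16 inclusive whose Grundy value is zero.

0, 2, 4, 6, 13, 15

G(0) = 0
G(1) = mex{0} = 1
G(2) = mex{1} = 0
G(3) = mex{0} = 1
G(4) = mex{1} = 0
G(5) = mex{0,0} = 1
G(6) = mex{1,1} = 0
G(7) = mex{0,0} = 1
G(8) = mex{1,1,0} = 2
G(9) = mex{2,0,1} = 3
G(10) = mex{3,1,0,0} = 2
G(11) = mex{2,0,1,1} = 3
G(12) = mex{3,1,0,0} = 2
G(13) = mex{2,2,1,1} = 0
G(14) = mex{0,3,0,0} = 1
G(15) = mex{1,2,1,1} = 0
G(16) = mex{0,3,2,0} = 1
P-positions are exactly the n with G(n) = 0.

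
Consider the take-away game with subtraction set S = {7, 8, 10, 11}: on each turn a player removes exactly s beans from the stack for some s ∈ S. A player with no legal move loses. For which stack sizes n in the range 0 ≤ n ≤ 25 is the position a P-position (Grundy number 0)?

0, 1, 2, 3, 4, 5, 6, 18, 19, 20, 21, 22, 23, 24

n :  0  1  2  3  4  5  6  7  8  9 10 11 12 13 14 15 16 17 18 19 20 21 22 23 24 25
G :  0  0  0  0  0  0  0  1  1  1  1  1  1  1  2  2  2  2  0  0  0  0  0  0  0  1
P-positions are exactly the n with G(n) = 0.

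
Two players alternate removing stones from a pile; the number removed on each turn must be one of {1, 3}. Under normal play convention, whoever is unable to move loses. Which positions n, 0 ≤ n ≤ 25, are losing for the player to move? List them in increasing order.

0, 2, 4, 6, 8, 10, 12, 14, 16, 18, 20, 22, 24

n :  0  1  2  3  4  5  6  7  8  9 10 11 12 13 14 15 16 17 18 19 20 21 22 23 24 25
G :  0  1  0  1  0  1  0  1  0  1  0  1  0  1  0  1  0  1  0  1  0  1  0  1  0  1
P-positions are exactly the n with G(n) = 0.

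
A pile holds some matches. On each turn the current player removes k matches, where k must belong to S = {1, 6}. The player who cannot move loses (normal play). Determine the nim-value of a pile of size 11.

G(0) = 0
G(1) = mex{0} = 1
G(2) = mex{1} = 0
G(3) = mex{0} = 1
G(4) = mex{1} = 0
G(5) = mex{0} = 1
G(6) = mex{1,0} = 2
G(7) = mex{2,1} = 0
G(8) = mex{0,0} = 1
G(9) = mex{1,1} = 0
G(10) = mex{0,0} = 1
G(11) = mex{1,1} = 0

0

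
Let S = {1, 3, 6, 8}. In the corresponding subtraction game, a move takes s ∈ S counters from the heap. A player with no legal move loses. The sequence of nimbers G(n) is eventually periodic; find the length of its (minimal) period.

9

n :  0  1  2  3  4  5  6  7  8  9 10 11 12 13 14 15 16 17 18 19
G :  0  1  0  1  0  1  2  3  2  0  1  0  1  0  1  2  3  2  0  1
G(n+9) = G(n) holds for n = 0,…,7 (a full window of length max(S) = 8), so the sequence is purely periodic with period 9.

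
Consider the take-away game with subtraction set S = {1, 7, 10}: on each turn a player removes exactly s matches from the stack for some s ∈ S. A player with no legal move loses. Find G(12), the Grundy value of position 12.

2

G(0) = 0
G(1) = mex{0} = 1
G(2) = mex{1} = 0
G(3) = mex{0} = 1
G(4) = mex{1} = 0
G(5) = mex{0} = 1
G(6) = mex{1} = 0
G(7) = mex{0,0} = 1
G(8) = mex{1,1} = 0
G(9) = mex{0,0} = 1
G(10) = mex{1,1,0} = 2
G(11) = mex{2,0,1} = 3
G(12) = mex{3,1,0} = 2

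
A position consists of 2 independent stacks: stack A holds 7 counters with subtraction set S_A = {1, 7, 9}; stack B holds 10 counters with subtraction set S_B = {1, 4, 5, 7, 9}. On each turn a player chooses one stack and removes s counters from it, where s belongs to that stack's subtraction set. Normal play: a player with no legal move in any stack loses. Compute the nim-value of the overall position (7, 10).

Stack A, S = {1, 7, 9}:
n : 0 1 2 3 4 5 6 7
G : 0 1 0 1 0 1 0 1
G_A(7) = 1.
Stack B, S = {1, 4, 5, 7, 9}:
n :  0  1  2  3  4  5  6  7  8  9 10
G :  0  1  0  1  2  3  2  3  0  1  0
G_B(10) = 0.
Combined Grundy value = 1 ⊕ 0 = 1.

1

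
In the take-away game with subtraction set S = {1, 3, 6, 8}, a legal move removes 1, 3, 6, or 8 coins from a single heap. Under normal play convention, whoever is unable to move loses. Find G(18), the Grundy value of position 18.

n :  0  1  2  3  4  5  6  7  8  9 10 11 12 13 14 15 16 17 18
G :  0  1  0  1  0  1  2  3  2  0  1  0  1  0  1  2  3  2  0

0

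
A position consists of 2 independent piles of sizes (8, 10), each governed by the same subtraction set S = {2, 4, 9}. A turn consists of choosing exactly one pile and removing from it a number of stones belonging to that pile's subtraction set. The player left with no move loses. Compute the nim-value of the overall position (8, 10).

3

All piles use S = {2, 4, 9}:
G(0) = 0
G(1) = mex{} = 0
G(2) = mex{0} = 1
G(3) = mex{0} = 1
G(4) = mex{1,0} = 2
G(5) = mex{1,0} = 2
G(6) = mex{2,1} = 0
G(7) = mex{2,1} = 0
G(8) = mex{0,2} = 1
G(9) = mex{0,2,0} = 1
G(10) = mex{1,0,0} = 2
Pile A: G(8) = 1.
Pile B: G(10) = 2.
Combined Grundy value = 1 ⊕ 2 = 3.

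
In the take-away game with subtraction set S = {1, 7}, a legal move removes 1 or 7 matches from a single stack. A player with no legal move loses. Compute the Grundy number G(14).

G(0) = 0
G(1) = mex{0} = 1
G(2) = mex{1} = 0
G(3) = mex{0} = 1
G(4) = mex{1} = 0
G(5) = mex{0} = 1
G(6) = mex{1} = 0
G(7) = mex{0,0} = 1
G(8) = mex{1,1} = 0
G(9) = mex{0,0} = 1
G(10) = mex{1,1} = 0
G(11) = mex{0,0} = 1
G(12) = mex{1,1} = 0
G(13) = mex{0,0} = 1
G(14) = mex{1,1} = 0

0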